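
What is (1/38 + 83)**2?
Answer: 9954025/1444 ≈ 6893.4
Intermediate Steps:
(1/38 + 83)**2 = (3155/38)**2 = 9954025/1444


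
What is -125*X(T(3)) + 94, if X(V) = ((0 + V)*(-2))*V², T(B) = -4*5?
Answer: -1999906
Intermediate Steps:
T(B) = -20
X(V) = -2*V³ (X(V) = (V*(-2))*V² = (-2*V)*V² = -2*V³)
-125*X(T(3)) + 94 = -(-250)*(-20)³ + 94 = -(-250)*(-8000) + 94 = -125*16000 + 94 = -2000000 + 94 = -1999906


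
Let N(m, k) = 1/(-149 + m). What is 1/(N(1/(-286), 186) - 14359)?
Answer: -42615/611909071 ≈ -6.9643e-5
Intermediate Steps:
1/(N(1/(-286), 186) - 14359) = 1/(1/(-149 + 1/(-286)) - 14359) = 1/(1/(-149 - 1/286) - 14359) = 1/(1/(-42615/286) - 14359) = 1/(-286/42615 - 14359) = 1/(-611909071/42615) = -42615/611909071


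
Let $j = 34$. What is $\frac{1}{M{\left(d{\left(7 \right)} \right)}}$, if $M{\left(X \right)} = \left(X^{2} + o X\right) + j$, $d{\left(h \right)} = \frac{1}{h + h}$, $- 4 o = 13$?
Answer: $\frac{392}{13239} \approx 0.02961$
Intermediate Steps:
$o = - \frac{13}{4}$ ($o = \left(- \frac{1}{4}\right) 13 = - \frac{13}{4} \approx -3.25$)
$d{\left(h \right)} = \frac{1}{2 h}$
$M{\left(X \right)} = 34 + X^{2} - \frac{13 X}{4}$ ($M{\left(X \right)} = \left(X^{2} - \frac{13 X}{4}\right) + 34 = 34 + X^{2} - \frac{13 X}{4}$)
$\frac{1}{M{\left(d{\left(7 \right)} \right)}} = \frac{1}{34 + \left(\frac{1}{2 \cdot 7}\right)^{2} - \frac{13 \frac{1}{2 \cdot 7}}{4}} = \frac{1}{34 + \left(\frac{1}{2} \cdot \frac{1}{7}\right)^{2} - \frac{13 \cdot \frac{1}{2} \cdot \frac{1}{7}}{4}} = \frac{1}{34 + \left(\frac{1}{14}\right)^{2} - \frac{13}{56}} = \frac{1}{34 + \frac{1}{196} - \frac{13}{56}} = \frac{1}{\frac{13239}{392}} = \frac{392}{13239}$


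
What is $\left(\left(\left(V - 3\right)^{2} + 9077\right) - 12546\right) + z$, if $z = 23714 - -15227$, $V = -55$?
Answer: $38836$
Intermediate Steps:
$z = 38941$ ($z = 23714 + 15227 = 38941$)
$\left(\left(\left(V - 3\right)^{2} + 9077\right) - 12546\right) + z = \left(\left(\left(-55 - 3\right)^{2} + 9077\right) - 12546\right) + 38941 = \left(\left(\left(-58\right)^{2} + 9077\right) - 12546\right) + 38941 = \left(\left(3364 + 9077\right) - 12546\right) + 38941 = \left(12441 - 12546\right) + 38941 = -105 + 38941 = 38836$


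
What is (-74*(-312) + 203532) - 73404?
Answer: 153216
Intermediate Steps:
(-74*(-312) + 203532) - 73404 = (23088 + 203532) - 73404 = 226620 - 73404 = 153216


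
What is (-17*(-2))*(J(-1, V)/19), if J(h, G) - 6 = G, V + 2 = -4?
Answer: 0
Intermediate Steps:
V = -6 (V = -2 - 4 = -6)
J(h, G) = 6 + G
(-17*(-2))*(J(-1, V)/19) = (-17*(-2))*((6 - 6)/19) = 34*(0*(1/19)) = 34*0 = 0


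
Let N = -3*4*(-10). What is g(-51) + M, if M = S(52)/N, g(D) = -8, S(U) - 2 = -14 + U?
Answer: -23/3 ≈ -7.6667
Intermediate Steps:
S(U) = -12 + U (S(U) = 2 + (-14 + U) = -12 + U)
N = 120 (N = -12*(-10) = 120)
M = ⅓ (M = (-12 + 52)/120 = 40*(1/120) = ⅓ ≈ 0.33333)
g(-51) + M = -8 + ⅓ = -23/3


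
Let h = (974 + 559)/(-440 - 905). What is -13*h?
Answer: 19929/1345 ≈ 14.817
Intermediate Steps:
h = -1533/1345 (h = 1533/(-1345) = 1533*(-1/1345) = -1533/1345 ≈ -1.1398)
-13*h = -13*(-1533/1345) = 19929/1345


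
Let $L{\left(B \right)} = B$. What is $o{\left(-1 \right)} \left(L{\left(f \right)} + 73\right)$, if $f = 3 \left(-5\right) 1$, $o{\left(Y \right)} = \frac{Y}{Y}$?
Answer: $58$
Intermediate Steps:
$o{\left(Y \right)} = 1$
$f = -15$ ($f = \left(-15\right) 1 = -15$)
$o{\left(-1 \right)} \left(L{\left(f \right)} + 73\right) = 1 \left(-15 + 73\right) = 1 \cdot 58 = 58$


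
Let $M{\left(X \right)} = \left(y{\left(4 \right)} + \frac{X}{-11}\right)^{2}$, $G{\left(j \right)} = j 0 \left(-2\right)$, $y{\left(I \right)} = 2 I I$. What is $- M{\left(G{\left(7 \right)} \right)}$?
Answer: $-1024$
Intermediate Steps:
$y{\left(I \right)} = 2 I^{2}$
$G{\left(j \right)} = 0$ ($G{\left(j \right)} = 0 \left(-2\right) = 0$)
$M{\left(X \right)} = \left(32 - \frac{X}{11}\right)^{2}$ ($M{\left(X \right)} = \left(2 \cdot 4^{2} + \frac{X}{-11}\right)^{2} = \left(2 \cdot 16 + X \left(- \frac{1}{11}\right)\right)^{2} = \left(32 - \frac{X}{11}\right)^{2}$)
$- M{\left(G{\left(7 \right)} \right)} = - \frac{\left(-352 + 0\right)^{2}}{121} = - \frac{\left(-352\right)^{2}}{121} = - \frac{123904}{121} = \left(-1\right) 1024 = -1024$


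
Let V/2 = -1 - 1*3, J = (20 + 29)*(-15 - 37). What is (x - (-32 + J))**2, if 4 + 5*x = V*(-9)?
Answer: 168169024/25 ≈ 6.7268e+6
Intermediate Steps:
J = -2548 (J = 49*(-52) = -2548)
V = -8 (V = 2*(-1 - 1*3) = 2*(-1 - 3) = 2*(-4) = -8)
x = 68/5 (x = -4/5 + (-8*(-9))/5 = -4/5 + (1/5)*72 = -4/5 + 72/5 = 68/5 ≈ 13.600)
(x - (-32 + J))**2 = (68/5 - (-32 - 2548))**2 = (68/5 - 1*(-2580))**2 = (68/5 + 2580)**2 = (12968/5)**2 = 168169024/25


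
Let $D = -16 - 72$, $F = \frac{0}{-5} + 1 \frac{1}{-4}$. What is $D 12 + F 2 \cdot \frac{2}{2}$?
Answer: $- \frac{2113}{2} \approx -1056.5$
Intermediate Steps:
$F = - \frac{1}{4}$ ($F = 0 \left(- \frac{1}{5}\right) + 1 \left(- \frac{1}{4}\right) = 0 - \frac{1}{4} = - \frac{1}{4} \approx -0.25$)
$D = -88$ ($D = -16 - 72 = -88$)
$D 12 + F 2 \cdot \frac{2}{2} = \left(-88\right) 12 + \left(- \frac{1}{4}\right) 2 \cdot \frac{2}{2} = -1056 - \frac{2 \cdot \frac{1}{2}}{2} = -1056 - \frac{1}{2} = - \frac{2113}{2}$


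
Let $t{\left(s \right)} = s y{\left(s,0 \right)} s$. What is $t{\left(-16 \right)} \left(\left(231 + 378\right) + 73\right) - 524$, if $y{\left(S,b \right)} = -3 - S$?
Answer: $2269172$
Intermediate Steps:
$t{\left(s \right)} = s^{2} \left(-3 - s\right)$ ($t{\left(s \right)} = s \left(-3 - s\right) s = s^{2} \left(-3 - s\right)$)
$t{\left(-16 \right)} \left(\left(231 + 378\right) + 73\right) - 524 = \left(-16\right)^{2} \left(-3 - -16\right) \left(\left(231 + 378\right) + 73\right) - 524 = 256 \left(-3 + 16\right) \left(609 + 73\right) - 524 = 256 \cdot 13 \cdot 682 - 524 = 3328 \cdot 682 - 524 = 2269696 - 524 = 2269172$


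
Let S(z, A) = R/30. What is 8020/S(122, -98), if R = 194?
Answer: 120300/97 ≈ 1240.2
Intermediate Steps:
S(z, A) = 97/15 (S(z, A) = 194/30 = 194*(1/30) = 97/15)
8020/S(122, -98) = 8020/(97/15) = 8020*(15/97) = 120300/97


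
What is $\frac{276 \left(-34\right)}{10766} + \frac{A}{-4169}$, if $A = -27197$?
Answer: $\frac{126840503}{22441727} \approx 5.652$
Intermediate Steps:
$\frac{276 \left(-34\right)}{10766} + \frac{A}{-4169} = \frac{276 \left(-34\right)}{10766} - \frac{27197}{-4169} = \left(-9384\right) \frac{1}{10766} - - \frac{27197}{4169} = - \frac{4692}{5383} + \frac{27197}{4169} = \frac{126840503}{22441727}$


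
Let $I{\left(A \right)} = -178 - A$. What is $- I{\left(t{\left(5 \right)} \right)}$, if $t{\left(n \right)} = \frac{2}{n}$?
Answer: $\frac{892}{5} \approx 178.4$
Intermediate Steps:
$- I{\left(t{\left(5 \right)} \right)} = - (-178 - \frac{2}{5}) = \left(-1\right) \left(- \frac{892}{5}\right) = \frac{892}{5}$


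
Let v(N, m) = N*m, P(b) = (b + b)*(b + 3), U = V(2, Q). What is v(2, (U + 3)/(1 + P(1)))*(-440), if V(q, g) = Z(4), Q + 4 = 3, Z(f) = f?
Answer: -6160/9 ≈ -684.44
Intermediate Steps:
Q = -1 (Q = -4 + 3 = -1)
V(q, g) = 4
U = 4
P(b) = 2*b*(3 + b) (P(b) = (2*b)*(3 + b) = 2*b*(3 + b))
v(2, (U + 3)/(1 + P(1)))*(-440) = (2*((4 + 3)/(1 + 2*1*(3 + 1))))*(-440) = (2*(7/(1 + 2*1*4)))*(-440) = (2*(7/(1 + 8)))*(-440) = (2*(7/9))*(-440) = (14/9)*(-440) = -6160/9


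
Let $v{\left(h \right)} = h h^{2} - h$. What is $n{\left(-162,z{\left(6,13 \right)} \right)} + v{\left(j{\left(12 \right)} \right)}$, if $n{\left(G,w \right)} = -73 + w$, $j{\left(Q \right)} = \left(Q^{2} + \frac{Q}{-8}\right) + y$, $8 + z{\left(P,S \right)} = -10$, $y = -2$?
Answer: $\frac{22186189}{8} \approx 2.7733 \cdot 10^{6}$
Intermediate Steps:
$z{\left(P,S \right)} = -18$ ($z{\left(P,S \right)} = -8 - 10 = -18$)
$j{\left(Q \right)} = -2 + Q^{2} - \frac{Q}{8}$ ($j{\left(Q \right)} = \left(Q^{2} + \frac{Q}{-8}\right) - 2 = \left(Q^{2} - \frac{Q}{8}\right) - 2 = -2 + Q^{2} - \frac{Q}{8}$)
$v{\left(h \right)} = h^{3} - h$
$n{\left(-162,z{\left(6,13 \right)} \right)} + v{\left(j{\left(12 \right)} \right)} = \left(-73 - 18\right) - \left(142 - \frac{3}{2} - \left(-2 + 12^{2} - \frac{3}{2}\right)^{3}\right) = -91 + \left(\left(-2 + 144 - \frac{3}{2}\right)^{3} - \left(-2 + 144 - \frac{3}{2}\right)\right) = -91 + \left(\left(\frac{281}{2}\right)^{3} - \frac{281}{2}\right) = -91 + \left(\frac{22188041}{8} - \frac{281}{2}\right) = -91 + \frac{22186917}{8} = \frac{22186189}{8}$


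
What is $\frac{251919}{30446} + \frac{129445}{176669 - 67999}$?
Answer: $\frac{1565856010}{165428341} \approx 9.4655$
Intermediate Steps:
$\frac{251919}{30446} + \frac{129445}{176669 - 67999} = 251919 \cdot \frac{1}{30446} + \frac{129445}{176669 - 67999} = \frac{251919}{30446} + \frac{129445}{108670} = \frac{251919}{30446} + 129445 \cdot \frac{1}{108670} = \frac{251919}{30446} + \frac{25889}{21734} = \frac{1565856010}{165428341}$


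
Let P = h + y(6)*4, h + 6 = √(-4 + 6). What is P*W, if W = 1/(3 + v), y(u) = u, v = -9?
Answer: -3 - √2/6 ≈ -3.2357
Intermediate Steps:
h = -6 + √2 (h = -6 + √(-4 + 6) = -6 + √2 ≈ -4.5858)
W = -⅙ (W = 1/(3 - 9) = 1/(-6) = -⅙ ≈ -0.16667)
P = 18 + √2 (P = (-6 + √2) + 6*4 = (-6 + √2) + 24 = 18 + √2 ≈ 19.414)
P*W = (18 + √2)*(-⅙) = -3 - √2/6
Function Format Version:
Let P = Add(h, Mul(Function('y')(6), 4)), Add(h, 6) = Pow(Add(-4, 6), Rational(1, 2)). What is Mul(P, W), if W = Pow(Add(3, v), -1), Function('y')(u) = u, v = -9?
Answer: Add(-3, Mul(Rational(-1, 6), Pow(2, Rational(1, 2)))) ≈ -3.2357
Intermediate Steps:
h = Add(-6, Pow(2, Rational(1, 2))) (h = Add(-6, Pow(Add(-4, 6), Rational(1, 2))) = Add(-6, Pow(2, Rational(1, 2))) ≈ -4.5858)
W = Rational(-1, 6) (W = Pow(Add(3, -9), -1) = Pow(-6, -1) = Rational(-1, 6) ≈ -0.16667)
P = Add(18, Pow(2, Rational(1, 2))) (P = Add(Add(-6, Pow(2, Rational(1, 2))), Mul(6, 4)) = Add(Add(-6, Pow(2, Rational(1, 2))), 24) = Add(18, Pow(2, Rational(1, 2))) ≈ 19.414)
Mul(P, W) = Mul(Add(18, Pow(2, Rational(1, 2))), Rational(-1, 6)) = Add(-3, Mul(Rational(-1, 6), Pow(2, Rational(1, 2))))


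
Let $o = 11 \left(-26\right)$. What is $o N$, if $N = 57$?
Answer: $-16302$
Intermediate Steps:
$o = -286$
$o N = \left(-286\right) 57 = -16302$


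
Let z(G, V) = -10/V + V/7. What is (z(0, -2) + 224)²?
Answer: 2563201/49 ≈ 52310.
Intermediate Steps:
z(G, V) = -10/V + V/7 (z(G, V) = -10/V + V*(⅐) = -10/V + V/7)
(z(0, -2) + 224)² = ((-10/(-2) + (⅐)*(-2)) + 224)² = ((-10*(-½) - 2/7) + 224)² = ((5 - 2/7) + 224)² = (33/7 + 224)² = (1601/7)² = 2563201/49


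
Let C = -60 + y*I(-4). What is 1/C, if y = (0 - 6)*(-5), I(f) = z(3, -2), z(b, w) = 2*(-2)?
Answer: -1/180 ≈ -0.0055556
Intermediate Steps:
z(b, w) = -4
I(f) = -4
y = 30 (y = -6*(-5) = 30)
C = -180 (C = -60 + 30*(-4) = -60 - 120 = -180)
1/C = 1/(-180) = -1/180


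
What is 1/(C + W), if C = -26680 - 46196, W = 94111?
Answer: 1/21235 ≈ 4.7092e-5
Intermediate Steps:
C = -72876
1/(C + W) = 1/(-72876 + 94111) = 1/21235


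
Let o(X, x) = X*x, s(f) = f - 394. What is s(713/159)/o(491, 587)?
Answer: -61933/45826503 ≈ -0.0013515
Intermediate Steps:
s(f) = -394 + f
s(713/159)/o(491, 587) = (-394 + 713/159)/((491*587)) = (-394 + 713*(1/159))/288217 = (-394 + 713/159)*(1/288217) = -61933/159*1/288217 = -61933/45826503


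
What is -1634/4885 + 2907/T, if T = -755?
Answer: -3086873/737635 ≈ -4.1848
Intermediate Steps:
-1634/4885 + 2907/T = -1634/4885 + 2907/(-755) = -1634*1/4885 + 2907*(-1/755) = -1634/4885 - 2907/755 = -3086873/737635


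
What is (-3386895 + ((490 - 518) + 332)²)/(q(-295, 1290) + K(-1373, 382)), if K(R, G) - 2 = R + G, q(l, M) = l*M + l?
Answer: 3294479/381834 ≈ 8.6280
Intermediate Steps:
q(l, M) = l + M*l (q(l, M) = M*l + l = l + M*l)
K(R, G) = 2 + G + R (K(R, G) = 2 + (R + G) = 2 + (G + R) = 2 + G + R)
(-3386895 + ((490 - 518) + 332)²)/(q(-295, 1290) + K(-1373, 382)) = (-3386895 + ((490 - 518) + 332)²)/(-295*(1 + 1290) + (2 + 382 - 1373)) = (-3386895 + (-28 + 332)²)/(-295*1291 - 989) = (-3386895 + 304²)/(-380845 - 989) = (-3386895 + 92416)/(-381834) = -3294479*(-1/381834) = 3294479/381834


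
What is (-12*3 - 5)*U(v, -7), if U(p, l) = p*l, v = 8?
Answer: 2296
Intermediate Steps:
U(p, l) = l*p
(-12*3 - 5)*U(v, -7) = (-12*3 - 5)*(-7*8) = (-36 - 5)*(-56) = -41*(-56) = 2296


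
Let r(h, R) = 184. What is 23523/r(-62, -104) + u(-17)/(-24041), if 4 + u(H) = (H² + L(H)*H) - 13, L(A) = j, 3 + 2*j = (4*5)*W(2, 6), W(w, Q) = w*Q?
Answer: 565837063/4423544 ≈ 127.91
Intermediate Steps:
W(w, Q) = Q*w
j = 237/2 (j = -3/2 + ((4*5)*(6*2))/2 = -3/2 + (20*12)/2 = -3/2 + (½)*240 = -3/2 + 120 = 237/2 ≈ 118.50)
L(A) = 237/2
u(H) = -17 + H² + 237*H/2 (u(H) = -4 + ((H² + 237*H/2) - 13) = -4 + (-13 + H² + 237*H/2) = -17 + H² + 237*H/2)
23523/r(-62, -104) + u(-17)/(-24041) = 23523/184 + (-17 + (-17)² + (237/2)*(-17))/(-24041) = 23523*(1/184) + (-17 + 289 - 4029/2)*(-1/24041) = 23523/184 - 3485/2*(-1/24041) = 23523/184 + 3485/48082 = 565837063/4423544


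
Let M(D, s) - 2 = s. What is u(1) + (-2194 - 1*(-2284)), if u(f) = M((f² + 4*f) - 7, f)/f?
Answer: 93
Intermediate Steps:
M(D, s) = 2 + s
u(f) = (2 + f)/f
u(1) + (-2194 - 1*(-2284)) = (2 + 1)/1 + (-2194 - 1*(-2284)) = 1*3 + (-2194 + 2284) = 3 + 90 = 93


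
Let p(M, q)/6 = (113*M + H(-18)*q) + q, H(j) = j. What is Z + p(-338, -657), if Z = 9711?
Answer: -152439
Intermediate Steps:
p(M, q) = -102*q + 678*M (p(M, q) = 6*((113*M - 18*q) + q) = 6*((-18*q + 113*M) + q) = 6*(-17*q + 113*M) = -102*q + 678*M)
Z + p(-338, -657) = 9711 + (-102*(-657) + 678*(-338)) = 9711 + (67014 - 229164) = 9711 - 162150 = -152439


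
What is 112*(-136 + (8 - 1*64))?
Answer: -21504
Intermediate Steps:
112*(-136 + (8 - 1*64)) = 112*(-136 + (8 - 64)) = 112*(-136 - 56) = 112*(-192) = -21504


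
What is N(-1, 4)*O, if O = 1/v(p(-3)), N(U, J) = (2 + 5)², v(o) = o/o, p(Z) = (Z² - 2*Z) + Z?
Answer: 49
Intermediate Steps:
p(Z) = Z² - Z
v(o) = 1
N(U, J) = 49 (N(U, J) = 7² = 49)
O = 1 (O = 1/1 = 1)
N(-1, 4)*O = 49*1 = 49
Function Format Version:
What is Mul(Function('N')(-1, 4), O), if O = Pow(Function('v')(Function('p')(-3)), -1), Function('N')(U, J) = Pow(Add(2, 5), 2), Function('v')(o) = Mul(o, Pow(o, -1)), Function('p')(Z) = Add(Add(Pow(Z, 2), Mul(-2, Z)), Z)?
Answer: 49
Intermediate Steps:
Function('p')(Z) = Add(Pow(Z, 2), Mul(-1, Z))
Function('v')(o) = 1
Function('N')(U, J) = 49 (Function('N')(U, J) = Pow(7, 2) = 49)
O = 1 (O = Pow(1, -1) = 1)
Mul(Function('N')(-1, 4), O) = Mul(49, 1) = 49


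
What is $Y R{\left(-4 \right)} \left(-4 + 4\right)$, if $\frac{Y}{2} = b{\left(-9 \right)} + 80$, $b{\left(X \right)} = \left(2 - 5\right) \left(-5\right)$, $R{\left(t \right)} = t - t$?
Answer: $0$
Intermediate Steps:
$R{\left(t \right)} = 0$
$b{\left(X \right)} = 15$ ($b{\left(X \right)} = \left(-3\right) \left(-5\right) = 15$)
$Y = 190$ ($Y = 2 \left(15 + 80\right) = 2 \cdot 95 = 190$)
$Y R{\left(-4 \right)} \left(-4 + 4\right) = 190 \cdot 0 \left(-4 + 4\right) = 190 \cdot 0 \cdot 0 = 190 \cdot 0 = 0$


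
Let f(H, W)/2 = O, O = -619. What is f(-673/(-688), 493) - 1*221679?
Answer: -222917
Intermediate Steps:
f(H, W) = -1238 (f(H, W) = 2*(-619) = -1238)
f(-673/(-688), 493) - 1*221679 = -1238 - 1*221679 = -1238 - 221679 = -222917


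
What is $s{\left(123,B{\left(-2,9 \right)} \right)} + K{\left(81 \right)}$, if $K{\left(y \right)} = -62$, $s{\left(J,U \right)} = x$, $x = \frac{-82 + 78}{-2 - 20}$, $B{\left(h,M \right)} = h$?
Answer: $- \frac{680}{11} \approx -61.818$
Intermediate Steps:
$x = \frac{2}{11}$ ($x = - \frac{4}{-22} = \left(-4\right) \left(- \frac{1}{22}\right) = \frac{2}{11} \approx 0.18182$)
$s{\left(J,U \right)} = \frac{2}{11}$
$s{\left(123,B{\left(-2,9 \right)} \right)} + K{\left(81 \right)} = \frac{2}{11} - 62 = - \frac{680}{11}$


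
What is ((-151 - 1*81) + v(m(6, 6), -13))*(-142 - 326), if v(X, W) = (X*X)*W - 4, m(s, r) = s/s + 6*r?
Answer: 8439444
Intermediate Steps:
m(s, r) = 1 + 6*r
v(X, W) = -4 + W*X² (v(X, W) = X²*W - 4 = W*X² - 4 = -4 + W*X²)
((-151 - 1*81) + v(m(6, 6), -13))*(-142 - 326) = ((-151 - 1*81) + (-4 - 13*(1 + 6*6)²))*(-142 - 326) = ((-151 - 81) + (-4 - 13*(1 + 36)²))*(-468) = (-232 + (-4 - 13*37²))*(-468) = (-232 + (-4 - 13*1369))*(-468) = (-232 + (-4 - 17797))*(-468) = (-232 - 17801)*(-468) = -18033*(-468) = 8439444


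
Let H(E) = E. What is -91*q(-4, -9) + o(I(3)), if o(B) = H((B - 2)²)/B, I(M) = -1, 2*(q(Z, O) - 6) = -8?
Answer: -191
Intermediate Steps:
q(Z, O) = 2 (q(Z, O) = 6 + (½)*(-8) = 6 - 4 = 2)
o(B) = (-2 + B)²/B (o(B) = (B - 2)²/B = (-2 + B)²/B)
-91*q(-4, -9) + o(I(3)) = -91*2 + (-2 - 1)²/(-1) = -182 - 1*(-3)² = -182 - 1*9 = -182 - 9 = -191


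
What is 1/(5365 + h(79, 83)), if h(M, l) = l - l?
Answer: 1/5365 ≈ 0.00018639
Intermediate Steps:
h(M, l) = 0
1/(5365 + h(79, 83)) = 1/(5365 + 0) = 1/5365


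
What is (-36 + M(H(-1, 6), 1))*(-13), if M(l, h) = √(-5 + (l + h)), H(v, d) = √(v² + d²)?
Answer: 468 - 13*√(-4 + √37) ≈ 449.24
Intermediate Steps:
H(v, d) = √(d² + v²)
M(l, h) = √(-5 + h + l) (M(l, h) = √(-5 + (h + l)) = √(-5 + h + l))
(-36 + M(H(-1, 6), 1))*(-13) = (-36 + √(-5 + 1 + √(6² + (-1)²)))*(-13) = (-36 + √(-5 + 1 + √(36 + 1)))*(-13) = (-36 + √(-5 + 1 + √37))*(-13) = (-36 + √(-4 + √37))*(-13) = 468 - 13*√(-4 + √37)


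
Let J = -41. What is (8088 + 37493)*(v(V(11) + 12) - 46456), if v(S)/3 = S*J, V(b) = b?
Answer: -2246459585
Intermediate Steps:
v(S) = -123*S (v(S) = 3*(S*(-41)) = 3*(-41*S) = -123*S)
(8088 + 37493)*(v(V(11) + 12) - 46456) = (8088 + 37493)*(-123*(11 + 12) - 46456) = 45581*(-123*23 - 46456) = 45581*(-2829 - 46456) = 45581*(-49285) = -2246459585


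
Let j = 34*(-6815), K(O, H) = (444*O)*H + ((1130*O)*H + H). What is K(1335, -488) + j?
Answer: -1025661718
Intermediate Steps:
K(O, H) = H + 1574*H*O (K(O, H) = 444*H*O + (1130*H*O + H) = 444*H*O + (H + 1130*H*O) = H + 1574*H*O)
j = -231710
K(1335, -488) + j = -488*(1 + 1574*1335) - 231710 = -488*(1 + 2101290) - 231710 = -488*2101291 - 231710 = -1025430008 - 231710 = -1025661718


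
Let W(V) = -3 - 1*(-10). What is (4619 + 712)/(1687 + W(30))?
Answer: 5331/1694 ≈ 3.1470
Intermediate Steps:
W(V) = 7 (W(V) = -3 + 10 = 7)
(4619 + 712)/(1687 + W(30)) = (4619 + 712)/(1687 + 7) = 5331/1694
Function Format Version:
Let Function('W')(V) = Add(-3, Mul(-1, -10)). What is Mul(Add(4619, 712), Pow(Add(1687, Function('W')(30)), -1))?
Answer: Rational(5331, 1694) ≈ 3.1470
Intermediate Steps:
Function('W')(V) = 7 (Function('W')(V) = Add(-3, 10) = 7)
Mul(Add(4619, 712), Pow(Add(1687, Function('W')(30)), -1)) = Mul(Add(4619, 712), Pow(Add(1687, 7), -1)) = Mul(5331, Pow(1694, -1)) = Mul(5331, Rational(1, 1694)) = Rational(5331, 1694)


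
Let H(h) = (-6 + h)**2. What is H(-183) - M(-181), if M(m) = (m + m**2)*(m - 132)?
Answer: 10233261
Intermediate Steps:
M(m) = (-132 + m)*(m + m**2) (M(m) = (m + m**2)*(-132 + m) = (-132 + m)*(m + m**2))
H(-183) - M(-181) = (-6 - 183)**2 - (-181)*(-132 + (-181)**2 - 131*(-181)) = (-189)**2 - (-181)*(-132 + 32761 + 23711) = 35721 - (-181)*56340 = 35721 - 1*(-10197540) = 35721 + 10197540 = 10233261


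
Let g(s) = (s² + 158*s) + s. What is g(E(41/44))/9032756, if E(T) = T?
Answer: 288517/17487415616 ≈ 1.6499e-5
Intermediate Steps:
g(s) = s² + 159*s
g(E(41/44))/9032756 = ((41/44)*(159 + 41/44))/9032756 = ((41*(1/44))*(159 + 41*(1/44)))*(1/9032756) = (41*(159 + 41/44)/44)*(1/9032756) = ((41/44)*(7037/44))*(1/9032756) = (288517/1936)*(1/9032756) = 288517/17487415616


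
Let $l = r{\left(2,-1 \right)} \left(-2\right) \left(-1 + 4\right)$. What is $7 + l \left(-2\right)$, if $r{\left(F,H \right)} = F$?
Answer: $31$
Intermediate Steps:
$l = -12$ ($l = 2 \left(-2\right) \left(-1 + 4\right) = \left(-4\right) 3 = -12$)
$7 + l \left(-2\right) = 7 - -24 = 7 + 24 = 31$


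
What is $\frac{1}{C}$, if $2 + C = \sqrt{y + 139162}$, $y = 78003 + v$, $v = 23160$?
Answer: $\frac{2}{240321} + \frac{5 \sqrt{9613}}{240321} \approx 0.0020482$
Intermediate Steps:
$y = 101163$ ($y = 78003 + 23160 = 101163$)
$C = -2 + 5 \sqrt{9613}$ ($C = -2 + \sqrt{101163 + 139162} = -2 + \sqrt{240325} = -2 + 5 \sqrt{9613} \approx 488.23$)
$\frac{1}{C} = \frac{1}{-2 + 5 \sqrt{9613}}$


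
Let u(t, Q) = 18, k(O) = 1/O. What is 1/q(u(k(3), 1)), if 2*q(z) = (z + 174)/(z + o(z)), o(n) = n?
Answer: 3/8 ≈ 0.37500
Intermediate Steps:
q(z) = (174 + z)/(4*z) (q(z) = ((z + 174)/(z + z))/2 = ((174 + z)/((2*z)))/2 = ((174 + z)*(1/(2*z)))/2 = ((174 + z)/(2*z))/2 = (174 + z)/(4*z))
1/q(u(k(3), 1)) = 1/((¼)*(174 + 18)/18) = 1/((¼)*(1/18)*192) = 1/(8/3) = 3/8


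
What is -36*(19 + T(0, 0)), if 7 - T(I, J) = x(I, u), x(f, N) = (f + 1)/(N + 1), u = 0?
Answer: -900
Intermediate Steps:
x(f, N) = (1 + f)/(1 + N)
T(I, J) = 6 - I (T(I, J) = 7 - (1 + I)/(1 + 0) = 7 - (1 + I)/1 = 7 - (1 + I) = 7 + (-1 - I) = 6 - I)
-36*(19 + T(0, 0)) = -36*(19 + (6 - 1*0)) = -36*(19 + (6 + 0)) = -36*(19 + 6) = -36*25 = -900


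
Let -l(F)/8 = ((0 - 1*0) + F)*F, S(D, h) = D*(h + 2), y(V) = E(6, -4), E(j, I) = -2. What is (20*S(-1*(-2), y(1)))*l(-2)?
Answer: 0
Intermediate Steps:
y(V) = -2
S(D, h) = D*(2 + h)
l(F) = -8*F² (l(F) = -8*((0 - 1*0) + F)*F = -8*((0 + 0) + F)*F = -8*(0 + F)*F = -8*F*F = -8*F²)
(20*S(-1*(-2), y(1)))*l(-2) = (20*((-1*(-2))*(2 - 2)))*(-8*(-2)²) = (20*(2*0))*(-8*4) = (20*0)*(-32) = 0*(-32) = 0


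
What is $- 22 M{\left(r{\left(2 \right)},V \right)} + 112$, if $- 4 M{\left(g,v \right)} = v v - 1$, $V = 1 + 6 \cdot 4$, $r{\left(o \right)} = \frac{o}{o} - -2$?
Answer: $3544$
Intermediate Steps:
$r{\left(o \right)} = 3$ ($r{\left(o \right)} = 1 + 2 = 3$)
$V = 25$ ($V = 1 + 24 = 25$)
$M{\left(g,v \right)} = \frac{1}{4} - \frac{v^{2}}{4}$ ($M{\left(g,v \right)} = - \frac{v v - 1}{4} = - \frac{v^{2} - 1}{4} = - \frac{-1 + v^{2}}{4} = \frac{1}{4} - \frac{v^{2}}{4}$)
$- 22 M{\left(r{\left(2 \right)},V \right)} + 112 = - 22 \left(\frac{1}{4} - \frac{25^{2}}{4}\right) + 112 = - 22 \left(\frac{1}{4} - \frac{625}{4}\right) + 112 = \left(-22\right) \left(-156\right) + 112 = 3432 + 112 = 3544$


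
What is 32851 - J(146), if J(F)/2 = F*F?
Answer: -9781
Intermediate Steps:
J(F) = 2*F² (J(F) = 2*(F*F) = 2*F²)
32851 - J(146) = 32851 - 2*146² = 32851 - 2*21316 = 32851 - 1*42632 = 32851 - 42632 = -9781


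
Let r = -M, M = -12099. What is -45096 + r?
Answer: -32997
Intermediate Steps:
r = 12099 (r = -1*(-12099) = 12099)
-45096 + r = -45096 + 12099 = -32997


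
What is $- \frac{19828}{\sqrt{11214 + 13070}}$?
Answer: $- \frac{9914 \sqrt{6071}}{6071} \approx -127.24$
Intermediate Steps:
$- \frac{19828}{\sqrt{11214 + 13070}} = - \frac{19828}{\sqrt{24284}} = - \frac{19828}{2 \sqrt{6071}} = - 19828 \frac{\sqrt{6071}}{12142} = - \frac{9914 \sqrt{6071}}{6071}$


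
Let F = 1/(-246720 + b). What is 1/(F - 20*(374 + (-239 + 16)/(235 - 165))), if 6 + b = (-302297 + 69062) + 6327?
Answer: -473634/3512605069 ≈ -0.00013484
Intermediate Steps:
b = -226914 (b = -6 + ((-302297 + 69062) + 6327) = -6 + (-233235 + 6327) = -6 - 226908 = -226914)
F = -1/473634 (F = 1/(-246720 - 226914) = 1/(-473634) = -1/473634 ≈ -2.1113e-6)
1/(F - 20*(374 + (-239 + 16)/(235 - 165))) = 1/(-1/473634 - 20*(374 + (-239 + 16)/(235 - 165))) = 1/(-1/473634 - 20*(374 - 223/70)) = 1/(-1/473634 - 20*25957/70) = 1/(-1/473634 - 51914/7) = 1/(-3512605069/473634) = -473634/3512605069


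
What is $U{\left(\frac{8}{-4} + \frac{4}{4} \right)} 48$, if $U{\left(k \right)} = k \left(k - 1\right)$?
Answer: $96$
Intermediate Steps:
$U{\left(k \right)} = k \left(-1 + k\right)$
$U{\left(\frac{8}{-4} + \frac{4}{4} \right)} 48 = \left(\frac{8}{-4} + \frac{4}{4}\right) \left(-1 + \left(\frac{8}{-4} + \frac{4}{4}\right)\right) 48 = \left(8 \left(- \frac{1}{4}\right) + 4 \cdot \frac{1}{4}\right) \left(-1 + \left(8 \left(- \frac{1}{4}\right) + 4 \cdot \frac{1}{4}\right)\right) 48 = \left(-2 + 1\right) \left(-1 + \left(-2 + 1\right)\right) 48 = - (-1 - 1) 48 = \left(-1\right) \left(-2\right) 48 = 2 \cdot 48 = 96$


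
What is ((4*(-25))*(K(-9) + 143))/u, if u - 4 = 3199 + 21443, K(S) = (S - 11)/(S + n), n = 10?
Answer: -6150/12323 ≈ -0.49907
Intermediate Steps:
K(S) = (-11 + S)/(10 + S) (K(S) = (S - 11)/(S + 10) = (-11 + S)/(10 + S))
u = 24646 (u = 4 + (3199 + 21443) = 4 + 24642 = 24646)
((4*(-25))*(K(-9) + 143))/u = ((4*(-25))*((-11 - 9)/(10 - 9) + 143))/24646 = -100*(-20/1 + 143)*(1/24646) = -100*(1*(-20) + 143)*(1/24646) = -100*(-20 + 143)*(1/24646) = -100*123*(1/24646) = -12300*1/24646 = -6150/12323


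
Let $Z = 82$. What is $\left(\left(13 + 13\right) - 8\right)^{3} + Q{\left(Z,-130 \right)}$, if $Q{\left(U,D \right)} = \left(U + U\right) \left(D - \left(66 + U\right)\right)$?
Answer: $-39760$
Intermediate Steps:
$Q{\left(U,D \right)} = 2 U \left(-66 + D - U\right)$
$\left(\left(13 + 13\right) - 8\right)^{3} + Q{\left(Z,-130 \right)} = \left(\left(13 + 13\right) - 8\right)^{3} + 2 \cdot 82 \left(-66 - 130 - 82\right) = \left(26 - 8\right)^{3} + 2 \cdot 82 \left(-66 - 130 - 82\right) = 18^{3} + 2 \cdot 82 \left(-278\right) = 5832 - 45592 = -39760$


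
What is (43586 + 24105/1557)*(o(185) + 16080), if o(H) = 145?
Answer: 367158267025/519 ≈ 7.0743e+8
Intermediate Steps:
(43586 + 24105/1557)*(o(185) + 16080) = (43586 + 24105/1557)*(145 + 16080) = (43586 + 24105*(1/1557))*16225 = (43586 + 8035/519)*16225 = (22629169/519)*16225 = 367158267025/519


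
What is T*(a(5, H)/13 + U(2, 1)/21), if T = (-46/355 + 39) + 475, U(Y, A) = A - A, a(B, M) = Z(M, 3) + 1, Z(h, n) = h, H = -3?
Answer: -364848/4615 ≈ -79.057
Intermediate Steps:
a(B, M) = 1 + M (a(B, M) = M + 1 = 1 + M)
U(Y, A) = 0
T = 182424/355 (T = (-46*1/355 + 39) + 475 = (-46/355 + 39) + 475 = 13799/355 + 475 = 182424/355 ≈ 513.87)
T*(a(5, H)/13 + U(2, 1)/21) = 182424*((1 - 3)/13 + 0/21)/355 = 182424*(-2*1/13 + 0*(1/21))/355 = 182424*(-2/13 + 0)/355 = (182424/355)*(-2/13) = -364848/4615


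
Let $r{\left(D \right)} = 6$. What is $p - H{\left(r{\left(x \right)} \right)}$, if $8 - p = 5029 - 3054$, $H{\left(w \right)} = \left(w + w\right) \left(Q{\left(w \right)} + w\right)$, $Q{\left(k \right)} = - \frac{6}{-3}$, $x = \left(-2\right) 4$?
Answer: $-2063$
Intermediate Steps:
$x = -8$
$Q{\left(k \right)} = 2$ ($Q{\left(k \right)} = \left(-6\right) \left(- \frac{1}{3}\right) = 2$)
$H{\left(w \right)} = 2 w \left(2 + w\right)$ ($H{\left(w \right)} = \left(w + w\right) \left(2 + w\right) = 2 w \left(2 + w\right)$)
$p = -1967$ ($p = 8 - \left(5029 - 3054\right) = 8 - 1975 = -1967$)
$p - H{\left(r{\left(x \right)} \right)} = -1967 - 2 \cdot 6 \left(2 + 6\right) = -1967 - 2 \cdot 6 \cdot 8 = -1967 - 96 = -2063$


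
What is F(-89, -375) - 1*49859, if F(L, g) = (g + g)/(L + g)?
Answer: -11566913/232 ≈ -49857.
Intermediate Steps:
F(L, g) = 2*g/(L + g) (F(L, g) = (2*g)/(L + g) = 2*g/(L + g))
F(-89, -375) - 1*49859 = 2*(-375)/(-89 - 375) - 1*49859 = 2*(-375)/(-464) - 49859 = 2*(-375)*(-1/464) - 49859 = 375/232 - 49859 = -11566913/232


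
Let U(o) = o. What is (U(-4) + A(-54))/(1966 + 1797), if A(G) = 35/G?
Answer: -251/203202 ≈ -0.0012352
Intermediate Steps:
(U(-4) + A(-54))/(1966 + 1797) = (-4 + 35/(-54))/(1966 + 1797) = (-4 + 35*(-1/54))/3763 = (-4 - 35/54)*(1/3763) = -251/54*1/3763 = -251/203202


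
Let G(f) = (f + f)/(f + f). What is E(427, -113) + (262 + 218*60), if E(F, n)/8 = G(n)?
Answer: 13350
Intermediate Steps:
G(f) = 1 (G(f) = (2*f)/((2*f)) = (2*f)*(1/(2*f)) = 1)
E(F, n) = 8 (E(F, n) = 8*1 = 8)
E(427, -113) + (262 + 218*60) = 8 + (262 + 218*60) = 8 + (262 + 13080) = 8 + 13342 = 13350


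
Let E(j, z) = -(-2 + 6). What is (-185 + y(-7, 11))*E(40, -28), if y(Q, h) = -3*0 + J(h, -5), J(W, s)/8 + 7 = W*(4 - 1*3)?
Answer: 612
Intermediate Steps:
E(j, z) = -4 (E(j, z) = -1*4 = -4)
J(W, s) = -56 + 8*W (J(W, s) = -56 + 8*(W*(4 - 1*3)) = -56 + 8*(W*(4 - 3)) = -56 + 8*(W*1) = -56 + 8*W)
y(Q, h) = -56 + 8*h (y(Q, h) = -3*0 + (-56 + 8*h) = 0 + (-56 + 8*h) = -56 + 8*h)
(-185 + y(-7, 11))*E(40, -28) = (-185 + (-56 + 8*11))*(-4) = (-185 + (-56 + 88))*(-4) = (-185 + 32)*(-4) = -153*(-4) = 612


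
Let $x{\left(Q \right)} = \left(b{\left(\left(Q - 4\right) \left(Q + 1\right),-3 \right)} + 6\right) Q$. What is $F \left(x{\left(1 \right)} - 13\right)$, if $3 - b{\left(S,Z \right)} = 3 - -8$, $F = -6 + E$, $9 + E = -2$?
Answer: $255$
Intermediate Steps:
$E = -11$ ($E = -9 - 2 = -11$)
$F = -17$ ($F = -6 - 11 = -17$)
$b{\left(S,Z \right)} = -8$ ($b{\left(S,Z \right)} = 3 - \left(3 - -8\right) = 3 - \left(3 + 8\right) = 3 - 11 = -8$)
$x{\left(Q \right)} = - 2 Q$ ($x{\left(Q \right)} = \left(-8 + 6\right) Q = - 2 Q$)
$F \left(x{\left(1 \right)} - 13\right) = - 17 \left(\left(-2\right) 1 - 13\right) = - 17 \left(-2 - 13\right) = \left(-17\right) \left(-15\right) = 255$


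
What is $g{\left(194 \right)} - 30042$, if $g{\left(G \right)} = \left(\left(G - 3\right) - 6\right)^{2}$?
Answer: $4183$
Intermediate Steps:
$g{\left(G \right)} = \left(-9 + G\right)^{2}$ ($g{\left(G \right)} = \left(\left(-3 + G\right) - 6\right)^{2} = \left(-9 + G\right)^{2}$)
$g{\left(194 \right)} - 30042 = \left(-9 + 194\right)^{2} - 30042 = 185^{2} - 30042 = 34225 - 30042 = 4183$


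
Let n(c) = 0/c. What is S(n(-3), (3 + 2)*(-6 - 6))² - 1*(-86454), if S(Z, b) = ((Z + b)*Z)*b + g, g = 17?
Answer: 86743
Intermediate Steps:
n(c) = 0
S(Z, b) = 17 + Z*b*(Z + b) (S(Z, b) = ((Z + b)*Z)*b + 17 = (Z*(Z + b))*b + 17 = Z*b*(Z + b) + 17 = 17 + Z*b*(Z + b))
S(n(-3), (3 + 2)*(-6 - 6))² - 1*(-86454) = (17 + 0*((3 + 2)*(-6 - 6))² + ((3 + 2)*(-6 - 6))*0²)² - 1*(-86454) = (17 + 0*(5*(-12))² + (5*(-12))*0)² + 86454 = (17 + 0*(-60)² - 60*0)² + 86454 = (17 + 0*3600 + 0)² + 86454 = (17 + 0 + 0)² + 86454 = 17² + 86454 = 289 + 86454 = 86743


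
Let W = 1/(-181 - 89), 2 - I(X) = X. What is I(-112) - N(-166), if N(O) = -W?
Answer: 30779/270 ≈ 114.00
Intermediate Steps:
I(X) = 2 - X
W = -1/270 (W = 1/(-270) = -1/270 ≈ -0.0037037)
N(O) = 1/270 (N(O) = -1*(-1/270) = 1/270)
I(-112) - N(-166) = (2 - 1*(-112)) - 1*1/270 = (2 + 112) - 1/270 = 114 - 1/270 = 30779/270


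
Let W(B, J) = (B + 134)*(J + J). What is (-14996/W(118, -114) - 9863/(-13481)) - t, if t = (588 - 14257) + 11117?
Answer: 494364258769/193641084 ≈ 2553.0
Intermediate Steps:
W(B, J) = 2*J*(134 + B) (W(B, J) = (134 + B)*(2*J) = 2*J*(134 + B))
t = -2552 (t = -13669 + 11117 = -2552)
(-14996/W(118, -114) - 9863/(-13481)) - t = (-14996*(-1/(228*(134 + 118))) - 9863/(-13481)) - 1*(-2552) = (-14996/(2*(-114)*252) - 9863*(-1/13481)) + 2552 = (-14996/(-57456) + 9863/13481) + 2552 = (-14996*(-1/57456) + 9863/13481) + 2552 = (3749/14364 + 9863/13481) + 2552 = 192212401/193641084 + 2552 = 494364258769/193641084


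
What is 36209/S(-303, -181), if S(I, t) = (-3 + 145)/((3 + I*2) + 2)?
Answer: -21761609/142 ≈ -1.5325e+5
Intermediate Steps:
S(I, t) = 142/(5 + 2*I) (S(I, t) = 142/((3 + 2*I) + 2) = 142/(5 + 2*I))
36209/S(-303, -181) = 36209/((142/(5 + 2*(-303)))) = 36209/((142/(5 - 606))) = 36209/((142/(-601))) = 36209/((142*(-1/601))) = 36209/(-142/601) = 36209*(-601/142) = -21761609/142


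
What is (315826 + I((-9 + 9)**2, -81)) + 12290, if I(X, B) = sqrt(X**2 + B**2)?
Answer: 328197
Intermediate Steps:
I(X, B) = sqrt(B**2 + X**2)
(315826 + I((-9 + 9)**2, -81)) + 12290 = (315826 + sqrt((-81)**2 + ((-9 + 9)**2)**2)) + 12290 = (315826 + sqrt(6561 + (0**2)**2)) + 12290 = (315826 + sqrt(6561 + 0**2)) + 12290 = (315826 + sqrt(6561 + 0)) + 12290 = (315826 + sqrt(6561)) + 12290 = (315826 + 81) + 12290 = 315907 + 12290 = 328197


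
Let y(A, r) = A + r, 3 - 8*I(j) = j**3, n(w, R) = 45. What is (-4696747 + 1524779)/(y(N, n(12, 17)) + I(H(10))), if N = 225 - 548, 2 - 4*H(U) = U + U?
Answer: 203005952/17039 ≈ 11914.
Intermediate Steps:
H(U) = 1/2 - U/2 (H(U) = 1/2 - (U + U)/4 = 1/2 - U/2)
I(j) = 3/8 - j**3/8
N = -323
(-4696747 + 1524779)/(y(N, n(12, 17)) + I(H(10))) = (-4696747 + 1524779)/((-323 + 45) + (3/8 - (1/2 - 1/2*10)**3/8)) = -3171968/(-278 + (3/8 - (1/2 - 5)**3/8)) = -3171968/(-278 + (3/8 - (-9/2)**3/8)) = -3171968/(-278 + (3/8 - 1/8*(-729/8))) = -3171968/(-278 + (3/8 + 729/64)) = -3171968/(-278 + 753/64) = -3171968/(-17039/64) = -3171968*(-64/17039) = 203005952/17039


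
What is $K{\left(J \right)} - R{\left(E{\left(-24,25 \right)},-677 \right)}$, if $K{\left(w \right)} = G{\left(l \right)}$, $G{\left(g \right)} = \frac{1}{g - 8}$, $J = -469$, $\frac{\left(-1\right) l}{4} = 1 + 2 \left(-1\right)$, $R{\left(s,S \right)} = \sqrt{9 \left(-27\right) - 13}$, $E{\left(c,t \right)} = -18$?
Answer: $- \frac{1}{4} - 16 i \approx -0.25 - 16.0 i$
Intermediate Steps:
$R{\left(s,S \right)} = 16 i$ ($R{\left(s,S \right)} = \sqrt{-243 - 13} = \sqrt{-256} = 16 i$)
$l = 4$ ($l = - 4 \left(1 + 2 \left(-1\right)\right) = - 4 \left(1 - 2\right) = \left(-4\right) \left(-1\right) = 4$)
$G{\left(g \right)} = \frac{1}{-8 + g}$
$K{\left(w \right)} = - \frac{1}{4}$ ($K{\left(w \right)} = \frac{1}{-8 + 4} = \frac{1}{-4} = - \frac{1}{4}$)
$K{\left(J \right)} - R{\left(E{\left(-24,25 \right)},-677 \right)} = - \frac{1}{4} - 16 i$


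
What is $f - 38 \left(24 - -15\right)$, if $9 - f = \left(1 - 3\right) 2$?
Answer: $-1469$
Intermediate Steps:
$f = 13$ ($f = 9 - \left(1 - 3\right) 2 = 9 - \left(-2\right) 2 = 9 - -4 = 9 + 4 = 13$)
$f - 38 \left(24 - -15\right) = 13 - 38 \left(24 - -15\right) = 13 - 38 \left(24 + 15\right) = 13 - 1482 = -1469$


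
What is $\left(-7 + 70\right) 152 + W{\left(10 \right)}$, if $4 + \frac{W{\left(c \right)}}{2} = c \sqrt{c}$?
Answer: $9568 + 20 \sqrt{10} \approx 9631.3$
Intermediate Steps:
$W{\left(c \right)} = -8 + 2 c^{\frac{3}{2}}$ ($W{\left(c \right)} = -8 + 2 c \sqrt{c} = -8 + 2 c^{\frac{3}{2}}$)
$\left(-7 + 70\right) 152 + W{\left(10 \right)} = \left(-7 + 70\right) 152 - \left(8 - 2 \cdot 10^{\frac{3}{2}}\right) = 63 \cdot 152 - \left(8 - 2 \cdot 10 \sqrt{10}\right) = 9576 - \left(8 - 20 \sqrt{10}\right) = 9568 + 20 \sqrt{10}$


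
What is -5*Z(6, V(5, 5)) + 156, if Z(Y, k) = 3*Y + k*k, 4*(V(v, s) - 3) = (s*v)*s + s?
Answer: -24941/4 ≈ -6235.3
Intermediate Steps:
V(v, s) = 3 + s/4 + v*s**2/4 (V(v, s) = 3 + ((s*v)*s + s)/4 = 3 + (v*s**2 + s)/4 = 3 + (s + v*s**2)/4 = 3 + (s/4 + v*s**2/4) = 3 + s/4 + v*s**2/4)
Z(Y, k) = k**2 + 3*Y (Z(Y, k) = 3*Y + k**2 = k**2 + 3*Y)
-5*Z(6, V(5, 5)) + 156 = -5*((3 + (1/4)*5 + (1/4)*5*5**2)**2 + 3*6) + 156 = -5*((3 + 5/4 + (1/4)*5*25)**2 + 18) + 156 = -5*((3 + 5/4 + 125/4)**2 + 18) + 156 = -5*((71/2)**2 + 18) + 156 = -5*(5041/4 + 18) + 156 = -5*5113/4 + 156 = -25565/4 + 156 = -24941/4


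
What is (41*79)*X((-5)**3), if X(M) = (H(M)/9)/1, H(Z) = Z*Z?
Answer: 50609375/9 ≈ 5.6233e+6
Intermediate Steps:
H(Z) = Z**2
X(M) = M**2/9 (X(M) = (M**2/9)/1 = (M**2*(1/9))*1 = (M**2/9)*1 = M**2/9)
(41*79)*X((-5)**3) = (41*79)*(((-5)**3)**2/9) = 3239*((1/9)*(-125)**2) = 3239*((1/9)*15625) = 3239*(15625/9) = 50609375/9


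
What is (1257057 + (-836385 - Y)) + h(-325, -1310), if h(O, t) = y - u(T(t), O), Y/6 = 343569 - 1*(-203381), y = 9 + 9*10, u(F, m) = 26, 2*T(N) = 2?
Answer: -2860955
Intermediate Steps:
T(N) = 1 (T(N) = (½)*2 = 1)
y = 99 (y = 9 + 90 = 99)
Y = 3281700 (Y = 6*(343569 - 1*(-203381)) = 6*(343569 + 203381) = 6*546950 = 3281700)
h(O, t) = 73 (h(O, t) = 99 - 1*26 = 99 - 26 = 73)
(1257057 + (-836385 - Y)) + h(-325, -1310) = (1257057 + (-836385 - 1*3281700)) + 73 = (1257057 + (-836385 - 3281700)) + 73 = (1257057 - 4118085) + 73 = -2861028 + 73 = -2860955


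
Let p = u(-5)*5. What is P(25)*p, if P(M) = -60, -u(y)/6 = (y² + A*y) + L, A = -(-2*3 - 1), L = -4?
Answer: -25200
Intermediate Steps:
A = 7 (A = -(-6 - 1) = -1*(-7) = 7)
u(y) = 24 - 42*y - 6*y² (u(y) = -6*((y² + 7*y) - 4) = -6*(-4 + y² + 7*y) = 24 - 42*y - 6*y²)
p = 420 (p = (24 - 42*(-5) - 6*(-5)²)*5 = (24 + 210 - 6*25)*5 = (24 + 210 - 150)*5 = 84*5 = 420)
P(25)*p = -60*420 = -25200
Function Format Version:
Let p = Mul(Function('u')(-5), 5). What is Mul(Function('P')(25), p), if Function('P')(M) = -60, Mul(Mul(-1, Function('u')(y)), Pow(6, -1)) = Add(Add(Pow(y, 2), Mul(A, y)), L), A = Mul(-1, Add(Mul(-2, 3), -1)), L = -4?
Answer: -25200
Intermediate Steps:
A = 7 (A = Mul(-1, Add(-6, -1)) = Mul(-1, -7) = 7)
Function('u')(y) = Add(24, Mul(-42, y), Mul(-6, Pow(y, 2))) (Function('u')(y) = Mul(-6, Add(Add(Pow(y, 2), Mul(7, y)), -4)) = Mul(-6, Add(-4, Pow(y, 2), Mul(7, y))) = Add(24, Mul(-42, y), Mul(-6, Pow(y, 2))))
p = 420 (p = Mul(Add(24, Mul(-42, -5), Mul(-6, Pow(-5, 2))), 5) = Mul(Add(24, 210, Mul(-6, 25)), 5) = Mul(Add(24, 210, -150), 5) = Mul(84, 5) = 420)
Mul(Function('P')(25), p) = Mul(-60, 420) = -25200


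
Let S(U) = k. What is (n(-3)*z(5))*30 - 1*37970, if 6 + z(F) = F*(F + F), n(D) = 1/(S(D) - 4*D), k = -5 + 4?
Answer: -37850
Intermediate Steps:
k = -1
S(U) = -1
n(D) = 1/(-1 - 4*D)
z(F) = -6 + 2*F² (z(F) = -6 + F*(F + F) = -6 + F*(2*F) = -6 + 2*F²)
(n(-3)*z(5))*30 - 1*37970 = ((-1/(1 + 4*(-3)))*(-6 + 2*5²))*30 - 1*37970 = ((-1/(1 - 12))*(-6 + 2*25))*30 - 37970 = ((-1/(-11))*(-6 + 50))*30 - 37970 = (-1*(-1/11)*44)*30 - 37970 = ((1/11)*44)*30 - 37970 = 4*30 - 37970 = 120 - 37970 = -37850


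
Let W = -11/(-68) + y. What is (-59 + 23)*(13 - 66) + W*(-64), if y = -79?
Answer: 118212/17 ≈ 6953.6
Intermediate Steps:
W = -5361/68 (W = -11/(-68) - 79 = -11*(-1/68) - 79 = 11/68 - 79 = -5361/68 ≈ -78.838)
(-59 + 23)*(13 - 66) + W*(-64) = (-59 + 23)*(13 - 66) - 5361/68*(-64) = -36*(-53) + 85776/17 = 1908 + 85776/17 = 118212/17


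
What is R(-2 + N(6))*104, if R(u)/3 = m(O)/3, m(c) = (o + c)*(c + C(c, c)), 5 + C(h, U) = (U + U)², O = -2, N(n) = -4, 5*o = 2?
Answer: -7488/5 ≈ -1497.6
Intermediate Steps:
o = ⅖ (o = (⅕)*2 = ⅖ ≈ 0.40000)
C(h, U) = -5 + 4*U² (C(h, U) = -5 + (U + U)² = -5 + (2*U)² = -5 + 4*U²)
m(c) = (⅖ + c)*(-5 + c + 4*c²) (m(c) = (⅖ + c)*(c + (-5 + 4*c²)) = (⅖ + c)*(-5 + c + 4*c²))
R(u) = -72/5 (R(u) = 3*((-2 + 4*(-2)³ - 23/5*(-2) + (13/5)*(-2)²)/3) = 3*((-2 + 4*(-8) + 46/5 + (13/5)*4)*(⅓)) = 3*((-2 - 32 + 46/5 + 52/5)*(⅓)) = 3*(-72/5*⅓) = 3*(-24/5) = -72/5)
R(-2 + N(6))*104 = -72/5*104 = -7488/5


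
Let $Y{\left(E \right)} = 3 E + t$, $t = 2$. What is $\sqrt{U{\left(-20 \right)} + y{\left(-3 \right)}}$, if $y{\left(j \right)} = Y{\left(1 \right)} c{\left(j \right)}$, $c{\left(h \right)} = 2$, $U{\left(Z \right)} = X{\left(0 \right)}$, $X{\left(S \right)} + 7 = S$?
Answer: $\sqrt{3} \approx 1.732$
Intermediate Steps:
$X{\left(S \right)} = -7 + S$
$U{\left(Z \right)} = -7$ ($U{\left(Z \right)} = -7 + 0 = -7$)
$Y{\left(E \right)} = 2 + 3 E$ ($Y{\left(E \right)} = 3 E + 2 = 2 + 3 E$)
$y{\left(j \right)} = 10$ ($y{\left(j \right)} = \left(2 + 3 \cdot 1\right) 2 = \left(2 + 3\right) 2 = 5 \cdot 2 = 10$)
$\sqrt{U{\left(-20 \right)} + y{\left(-3 \right)}} = \sqrt{-7 + 10} = \sqrt{3}$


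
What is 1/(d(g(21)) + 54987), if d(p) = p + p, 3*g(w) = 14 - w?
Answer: 3/164947 ≈ 1.8188e-5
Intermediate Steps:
g(w) = 14/3 - w/3 (g(w) = (14 - w)/3 = 14/3 - w/3)
d(p) = 2*p
1/(d(g(21)) + 54987) = 1/(2*(14/3 - ⅓*21) + 54987) = 1/(2*(14/3 - 7) + 54987) = 1/(2*(-7/3) + 54987) = 1/(-14/3 + 54987) = 1/(164947/3) = 3/164947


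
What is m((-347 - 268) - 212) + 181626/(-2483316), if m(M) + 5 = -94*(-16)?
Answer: 620384843/413886 ≈ 1498.9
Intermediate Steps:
m(M) = 1499 (m(M) = -5 - 94*(-16) = -5 + 1504 = 1499)
m((-347 - 268) - 212) + 181626/(-2483316) = 1499 + 181626/(-2483316) = 1499 + 181626*(-1/2483316) = 1499 - 30271/413886 = 620384843/413886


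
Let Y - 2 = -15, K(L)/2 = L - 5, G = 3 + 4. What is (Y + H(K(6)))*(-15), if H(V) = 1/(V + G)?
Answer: 580/3 ≈ 193.33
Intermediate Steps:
G = 7
K(L) = -10 + 2*L (K(L) = 2*(L - 5) = 2*(-5 + L) = -10 + 2*L)
H(V) = 1/(7 + V) (H(V) = 1/(V + 7) = 1/(7 + V))
Y = -13 (Y = 2 - 15 = -13)
(Y + H(K(6)))*(-15) = (-13 + 1/(7 + (-10 + 2*6)))*(-15) = (-13 + 1/(7 + (-10 + 12)))*(-15) = (-13 + 1/(7 + 2))*(-15) = (-13 + 1/9)*(-15) = -116/9*(-15) = 580/3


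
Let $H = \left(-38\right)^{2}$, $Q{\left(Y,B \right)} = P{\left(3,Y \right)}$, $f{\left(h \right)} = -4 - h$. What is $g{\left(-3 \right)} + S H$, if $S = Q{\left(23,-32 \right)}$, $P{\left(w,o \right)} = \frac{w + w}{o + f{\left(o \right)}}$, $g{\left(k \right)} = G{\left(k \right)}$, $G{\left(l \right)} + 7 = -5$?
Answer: $-2178$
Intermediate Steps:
$G{\left(l \right)} = -12$ ($G{\left(l \right)} = -7 - 5 = -12$)
$g{\left(k \right)} = -12$
$P{\left(w,o \right)} = - \frac{w}{2}$ ($P{\left(w,o \right)} = \frac{w + w}{o - \left(4 + o\right)} = \frac{2 w}{-4} = 2 w \left(- \frac{1}{4}\right) = - \frac{w}{2}$)
$Q{\left(Y,B \right)} = - \frac{3}{2}$ ($Q{\left(Y,B \right)} = \left(- \frac{1}{2}\right) 3 = - \frac{3}{2}$)
$S = - \frac{3}{2} \approx -1.5$
$H = 1444$
$g{\left(-3 \right)} + S H = -12 - 2166 = -2178$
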